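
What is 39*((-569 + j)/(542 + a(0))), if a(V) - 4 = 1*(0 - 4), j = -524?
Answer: -42627/542 ≈ -78.648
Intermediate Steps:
a(V) = 0 (a(V) = 4 + 1*(0 - 4) = 4 + 1*(-4) = 4 - 4 = 0)
39*((-569 + j)/(542 + a(0))) = 39*((-569 - 524)/(542 + 0)) = 39*(-1093/542) = -42627/542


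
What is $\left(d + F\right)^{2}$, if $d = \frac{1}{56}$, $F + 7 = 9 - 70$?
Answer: $\frac{14493249}{3136} \approx 4621.6$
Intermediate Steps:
$F = -68$ ($F = -7 + \left(9 - 70\right) = -7 - 61 = -68$)
$d = \frac{1}{56} \approx 0.017857$
$\left(d + F\right)^{2} = \left(\frac{1}{56} - 68\right)^{2} = \left(- \frac{3807}{56}\right)^{2} = \frac{14493249}{3136}$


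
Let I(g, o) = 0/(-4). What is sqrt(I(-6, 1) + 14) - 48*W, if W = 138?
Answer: -6624 + sqrt(14) ≈ -6620.3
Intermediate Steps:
I(g, o) = 0 (I(g, o) = 0*(-1/4) = 0)
sqrt(I(-6, 1) + 14) - 48*W = sqrt(0 + 14) - 48*138 = sqrt(14) - 6624 = -6624 + sqrt(14)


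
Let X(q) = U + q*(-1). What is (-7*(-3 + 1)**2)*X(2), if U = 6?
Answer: -112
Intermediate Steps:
X(q) = 6 - q (X(q) = 6 + q*(-1) = 6 - q)
(-7*(-3 + 1)**2)*X(2) = (-7*(-3 + 1)**2)*(6 - 1*2) = (-7*(-2)**2)*(6 - 2) = -7*4*4 = -28*4 = -112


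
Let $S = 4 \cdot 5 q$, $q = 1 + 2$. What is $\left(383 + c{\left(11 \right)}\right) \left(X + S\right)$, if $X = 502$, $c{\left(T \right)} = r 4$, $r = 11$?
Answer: $239974$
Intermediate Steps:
$c{\left(T \right)} = 44$ ($c{\left(T \right)} = 11 \cdot 4 = 44$)
$q = 3$
$S = 60$ ($S = 4 \cdot 5 \cdot 3 = 20 \cdot 3 = 60$)
$\left(383 + c{\left(11 \right)}\right) \left(X + S\right) = \left(383 + 44\right) \left(502 + 60\right) = 427 \cdot 562 = 239974$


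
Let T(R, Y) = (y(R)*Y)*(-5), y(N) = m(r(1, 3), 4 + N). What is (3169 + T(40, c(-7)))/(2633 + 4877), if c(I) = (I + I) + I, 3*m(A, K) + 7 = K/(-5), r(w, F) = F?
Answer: 1308/3755 ≈ 0.34834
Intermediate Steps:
m(A, K) = -7/3 - K/15 (m(A, K) = -7/3 + (K/(-5))/3 = -7/3 + (K*(-1/5))/3 = -7/3 + (-K/5)/3 = -7/3 - K/15)
y(N) = -13/5 - N/15 (y(N) = -7/3 - (4 + N)/15 = -7/3 + (-4/15 - N/15) = -13/5 - N/15)
c(I) = 3*I (c(I) = 2*I + I = 3*I)
T(R, Y) = -5*Y*(-13/5 - R/15) (T(R, Y) = ((-13/5 - R/15)*Y)*(-5) = (Y*(-13/5 - R/15))*(-5) = -5*Y*(-13/5 - R/15))
(3169 + T(40, c(-7)))/(2633 + 4877) = (3169 + (3*(-7))*(39 + 40)/3)/(2633 + 4877) = (3169 + (1/3)*(-21)*79)/7510 = (3169 - 553)*(1/7510) = 2616*(1/7510) = 1308/3755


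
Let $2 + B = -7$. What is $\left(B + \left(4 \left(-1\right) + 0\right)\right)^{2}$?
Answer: $169$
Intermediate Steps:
$B = -9$ ($B = -2 - 7 = -9$)
$\left(B + \left(4 \left(-1\right) + 0\right)\right)^{2} = \left(-9 + \left(4 \left(-1\right) + 0\right)\right)^{2} = \left(-9 + \left(-4 + 0\right)\right)^{2} = \left(-9 - 4\right)^{2} = \left(-13\right)^{2} = 169$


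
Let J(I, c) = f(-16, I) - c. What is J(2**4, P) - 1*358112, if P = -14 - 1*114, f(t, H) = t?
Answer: -358000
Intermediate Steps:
P = -128 (P = -14 - 114 = -128)
J(I, c) = -16 - c
J(2**4, P) - 1*358112 = (-16 - 1*(-128)) - 1*358112 = (-16 + 128) - 358112 = 112 - 358112 = -358000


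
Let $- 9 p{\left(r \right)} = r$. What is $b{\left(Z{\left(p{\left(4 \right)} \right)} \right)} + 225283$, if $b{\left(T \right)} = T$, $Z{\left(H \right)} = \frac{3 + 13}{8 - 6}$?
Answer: $225291$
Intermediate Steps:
$p{\left(r \right)} = - \frac{r}{9}$
$Z{\left(H \right)} = 8$ ($Z{\left(H \right)} = \frac{16}{2} = 16 \cdot \frac{1}{2} = 8$)
$b{\left(Z{\left(p{\left(4 \right)} \right)} \right)} + 225283 = 8 + 225283 = 225291$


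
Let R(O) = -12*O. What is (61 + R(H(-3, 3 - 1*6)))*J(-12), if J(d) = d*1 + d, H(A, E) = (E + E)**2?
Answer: 8904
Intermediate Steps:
H(A, E) = 4*E**2 (H(A, E) = (2*E)**2 = 4*E**2)
J(d) = 2*d (J(d) = d + d = 2*d)
(61 + R(H(-3, 3 - 1*6)))*J(-12) = (61 - 48*(3 - 1*6)**2)*(2*(-12)) = (61 - 48*(3 - 6)**2)*(-24) = (61 - 48*(-3)**2)*(-24) = (61 - 48*9)*(-24) = (61 - 12*36)*(-24) = (61 - 432)*(-24) = -371*(-24) = 8904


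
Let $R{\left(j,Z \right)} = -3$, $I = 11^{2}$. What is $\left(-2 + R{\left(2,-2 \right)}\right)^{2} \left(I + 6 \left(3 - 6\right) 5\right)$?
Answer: $775$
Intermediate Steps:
$I = 121$
$\left(-2 + R{\left(2,-2 \right)}\right)^{2} \left(I + 6 \left(3 - 6\right) 5\right) = \left(-2 - 3\right)^{2} \left(121 + 6 \left(3 - 6\right) 5\right) = \left(-5\right)^{2} \left(121 + 6 \left(3 - 6\right) 5\right) = 25 \left(121 + 6 \left(-3\right) 5\right) = 25 \left(121 - 90\right) = 25 \cdot 31 = 775$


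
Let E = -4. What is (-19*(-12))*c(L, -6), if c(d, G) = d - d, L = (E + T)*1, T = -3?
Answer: 0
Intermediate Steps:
L = -7 (L = (-4 - 3)*1 = -7*1 = -7)
c(d, G) = 0
(-19*(-12))*c(L, -6) = -19*(-12)*0 = 228*0 = 0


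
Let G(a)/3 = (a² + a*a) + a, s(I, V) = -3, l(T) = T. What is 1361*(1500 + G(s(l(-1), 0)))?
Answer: 2102745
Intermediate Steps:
G(a) = 3*a + 6*a² (G(a) = 3*((a² + a*a) + a) = 3*((a² + a²) + a) = 3*(2*a² + a) = 3*(a + 2*a²) = 3*a + 6*a²)
1361*(1500 + G(s(l(-1), 0))) = 1361*(1500 + 3*(-3)*(1 + 2*(-3))) = 1361*(1500 + 3*(-3)*(1 - 6)) = 1361*(1500 + 3*(-3)*(-5)) = 1361*(1500 + 45) = 1361*1545 = 2102745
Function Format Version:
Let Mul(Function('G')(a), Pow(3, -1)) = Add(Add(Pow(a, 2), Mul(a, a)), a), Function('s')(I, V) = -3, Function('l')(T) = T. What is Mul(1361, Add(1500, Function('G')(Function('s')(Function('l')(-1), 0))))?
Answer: 2102745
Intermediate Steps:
Function('G')(a) = Add(Mul(3, a), Mul(6, Pow(a, 2))) (Function('G')(a) = Mul(3, Add(Add(Pow(a, 2), Mul(a, a)), a)) = Mul(3, Add(Add(Pow(a, 2), Pow(a, 2)), a)) = Mul(3, Add(Mul(2, Pow(a, 2)), a)) = Mul(3, Add(a, Mul(2, Pow(a, 2)))) = Add(Mul(3, a), Mul(6, Pow(a, 2))))
Mul(1361, Add(1500, Function('G')(Function('s')(Function('l')(-1), 0)))) = Mul(1361, Add(1500, Mul(3, -3, Add(1, Mul(2, -3))))) = Mul(1361, Add(1500, Mul(3, -3, Add(1, -6)))) = Mul(1361, Add(1500, Mul(3, -3, -5))) = Mul(1361, Add(1500, 45)) = Mul(1361, 1545) = 2102745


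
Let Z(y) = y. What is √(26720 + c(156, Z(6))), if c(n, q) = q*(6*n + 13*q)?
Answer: 2*√8201 ≈ 181.12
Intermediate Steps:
√(26720 + c(156, Z(6))) = √(26720 + 6*(6*156 + 13*6)) = √(26720 + 6*(936 + 78)) = √(26720 + 6*1014) = √(26720 + 6084) = √32804 = 2*√8201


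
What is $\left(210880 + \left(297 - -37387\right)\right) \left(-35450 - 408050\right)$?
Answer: $-110238134000$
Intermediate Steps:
$\left(210880 + \left(297 - -37387\right)\right) \left(-35450 - 408050\right) = \left(210880 + \left(297 + 37387\right)\right) \left(-443500\right) = \left(210880 + 37684\right) \left(-443500\right) = 248564 \left(-443500\right) = -110238134000$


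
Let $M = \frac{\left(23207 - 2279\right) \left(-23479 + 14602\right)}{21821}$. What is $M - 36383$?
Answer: $- \frac{979691299}{21821} \approx -44897.0$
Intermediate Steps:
$M = - \frac{185777856}{21821}$ ($M = 20928 \left(-8877\right) \frac{1}{21821} = \left(-185777856\right) \frac{1}{21821} = - \frac{185777856}{21821} \approx -8513.7$)
$M - 36383 = - \frac{185777856}{21821} - 36383 = - \frac{979691299}{21821}$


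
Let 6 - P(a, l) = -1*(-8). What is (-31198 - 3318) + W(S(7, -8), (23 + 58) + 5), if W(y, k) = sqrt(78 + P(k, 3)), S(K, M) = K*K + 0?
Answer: -34516 + 2*sqrt(19) ≈ -34507.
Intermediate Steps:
P(a, l) = -2 (P(a, l) = 6 - (-1)*(-8) = 6 - 1*8 = 6 - 8 = -2)
S(K, M) = K**2 (S(K, M) = K**2 + 0 = K**2)
W(y, k) = 2*sqrt(19) (W(y, k) = sqrt(78 - 2) = sqrt(76) = 2*sqrt(19))
(-31198 - 3318) + W(S(7, -8), (23 + 58) + 5) = (-31198 - 3318) + 2*sqrt(19) = -34516 + 2*sqrt(19)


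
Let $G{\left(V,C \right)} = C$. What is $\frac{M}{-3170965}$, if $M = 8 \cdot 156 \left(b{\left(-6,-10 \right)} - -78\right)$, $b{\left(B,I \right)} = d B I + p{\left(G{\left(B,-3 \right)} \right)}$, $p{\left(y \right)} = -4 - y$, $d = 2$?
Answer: $- \frac{245856}{3170965} \approx -0.077533$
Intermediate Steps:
$b{\left(B,I \right)} = -1 + 2 B I$ ($b{\left(B,I \right)} = 2 B I - 1 = -1 + 2 B I$)
$M = 245856$ ($M = 8 \cdot 156 \left(\left(-1 + 2 \left(-6\right) \left(-10\right)\right) - -78\right) = 1248 \left(\left(-1 + 120\right) + 78\right) = 1248 \left(119 + 78\right) = 1248 \cdot 197 = 245856$)
$\frac{M}{-3170965} = \frac{245856}{-3170965} = 245856 \left(- \frac{1}{3170965}\right) = - \frac{245856}{3170965}$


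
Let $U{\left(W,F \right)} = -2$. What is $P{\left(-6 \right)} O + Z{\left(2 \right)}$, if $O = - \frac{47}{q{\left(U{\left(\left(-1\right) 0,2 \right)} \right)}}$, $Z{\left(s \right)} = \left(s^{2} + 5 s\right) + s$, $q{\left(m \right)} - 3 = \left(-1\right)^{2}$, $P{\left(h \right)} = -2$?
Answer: $\frac{79}{2} \approx 39.5$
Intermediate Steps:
$q{\left(m \right)} = 4$ ($q{\left(m \right)} = 3 + \left(-1\right)^{2} = 3 + 1 = 4$)
$Z{\left(s \right)} = s^{2} + 6 s$
$O = - \frac{47}{4} \approx -11.75$
$P{\left(-6 \right)} O + Z{\left(2 \right)} = \left(-2\right) \left(- \frac{47}{4}\right) + 2 \left(6 + 2\right) = \frac{47}{2} + 2 \cdot 8 = \frac{47}{2} + 16 = \frac{79}{2}$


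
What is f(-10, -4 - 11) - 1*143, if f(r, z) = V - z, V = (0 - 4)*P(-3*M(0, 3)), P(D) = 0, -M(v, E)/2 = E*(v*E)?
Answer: -128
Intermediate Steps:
M(v, E) = -2*v*E**2 (M(v, E) = -2*E*v*E = -2*E*E*v = -2*v*E**2)
V = 0 (V = (0 - 4)*0 = -4*0 = 0)
f(r, z) = -z (f(r, z) = 0 - z = -z)
f(-10, -4 - 11) - 1*143 = -(-4 - 11) - 1*143 = -1*(-15) - 143 = 15 - 143 = -128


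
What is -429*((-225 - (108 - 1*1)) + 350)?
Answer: -7722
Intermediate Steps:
-429*((-225 - (108 - 1*1)) + 350) = -429*((-225 - (108 - 1)) + 350) = -429*((-225 - 1*107) + 350) = -429*((-225 - 107) + 350) = -429*(-332 + 350) = -429*18 = -7722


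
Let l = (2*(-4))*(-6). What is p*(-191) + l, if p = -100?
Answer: 19148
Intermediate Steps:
l = 48 (l = -8*(-6) = 48)
p*(-191) + l = -100*(-191) + 48 = 19100 + 48 = 19148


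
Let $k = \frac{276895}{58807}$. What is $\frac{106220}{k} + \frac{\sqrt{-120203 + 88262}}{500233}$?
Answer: $\frac{1249295908}{55379} + \frac{39 i \sqrt{21}}{500233} \approx 22559.0 + 0.00035727 i$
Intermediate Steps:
$k = \frac{276895}{58807}$ ($k = 276895 \cdot \frac{1}{58807} = \frac{276895}{58807} \approx 4.7085$)
$\frac{106220}{k} + \frac{\sqrt{-120203 + 88262}}{500233} = \frac{106220}{\frac{276895}{58807}} + \frac{\sqrt{-120203 + 88262}}{500233} = 106220 \cdot \frac{58807}{276895} + \sqrt{-31941} \cdot \frac{1}{500233} = \frac{1249295908}{55379} + 39 i \sqrt{21} \cdot \frac{1}{500233} = \frac{1249295908}{55379} + \frac{39 i \sqrt{21}}{500233}$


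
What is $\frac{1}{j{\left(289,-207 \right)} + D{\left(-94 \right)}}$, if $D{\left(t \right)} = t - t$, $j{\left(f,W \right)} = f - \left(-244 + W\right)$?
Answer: $\frac{1}{740} \approx 0.0013514$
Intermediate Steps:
$j{\left(f,W \right)} = 244 + f - W$
$D{\left(t \right)} = 0$
$\frac{1}{j{\left(289,-207 \right)} + D{\left(-94 \right)}} = \frac{1}{\left(244 + 289 - -207\right) + 0} = \frac{1}{\left(244 + 289 + 207\right) + 0} = \frac{1}{740 + 0} = \frac{1}{740}$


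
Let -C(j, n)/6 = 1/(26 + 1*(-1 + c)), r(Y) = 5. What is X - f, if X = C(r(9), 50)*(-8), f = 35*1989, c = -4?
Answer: -487289/7 ≈ -69613.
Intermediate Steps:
f = 69615
C(j, n) = -2/7 (C(j, n) = -6/(26 + 1*(-1 - 4)) = -6/(26 + 1*(-5)) = -6/(26 - 5) = -6/21 = -6*1/21 = -2/7)
X = 16/7 (X = -2/7*(-8) = 16/7 ≈ 2.2857)
X - f = 16/7 - 1*69615 = 16/7 - 69615 = -487289/7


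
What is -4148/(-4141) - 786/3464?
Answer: 5556923/7172212 ≈ 0.77479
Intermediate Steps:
-4148/(-4141) - 786/3464 = -4148*(-1/4141) - 786*1/3464 = 4148/4141 - 393/1732 = 5556923/7172212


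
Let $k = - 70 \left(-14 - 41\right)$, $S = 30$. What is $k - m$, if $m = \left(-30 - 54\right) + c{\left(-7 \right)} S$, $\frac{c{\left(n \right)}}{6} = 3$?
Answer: $3394$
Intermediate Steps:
$c{\left(n \right)} = 18$ ($c{\left(n \right)} = 6 \cdot 3 = 18$)
$m = 456$ ($m = \left(-30 - 54\right) + 18 \cdot 30 = \left(-30 - 54\right) + 540 = -84 + 540 = 456$)
$k = 3850$ ($k = \left(-70\right) \left(-55\right) = 3850$)
$k - m = 3850 - 456 = 3394$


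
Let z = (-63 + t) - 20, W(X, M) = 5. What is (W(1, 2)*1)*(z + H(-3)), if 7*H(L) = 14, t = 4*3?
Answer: -345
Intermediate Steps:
t = 12
H(L) = 2 (H(L) = (1/7)*14 = 2)
z = -71 (z = (-63 + 12) - 20 = -51 - 20 = -71)
(W(1, 2)*1)*(z + H(-3)) = (5*1)*(-71 + 2) = 5*(-69) = -345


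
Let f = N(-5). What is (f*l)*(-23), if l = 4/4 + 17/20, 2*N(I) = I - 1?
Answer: 2553/20 ≈ 127.65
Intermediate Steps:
N(I) = -1/2 + I/2 (N(I) = (I - 1)/2 = (-1 + I)/2 = -1/2 + I/2)
f = -3 (f = -1/2 + (1/2)*(-5) = -1/2 - 5/2 = -3)
l = 37/20 (l = 4*(1/4) + 17*(1/20) = 1 + 17/20 = 37/20 ≈ 1.8500)
(f*l)*(-23) = -3*37/20*(-23) = -111/20*(-23) = 2553/20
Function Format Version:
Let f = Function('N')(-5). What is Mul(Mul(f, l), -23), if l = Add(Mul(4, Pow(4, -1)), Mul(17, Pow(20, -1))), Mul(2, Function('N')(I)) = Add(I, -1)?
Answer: Rational(2553, 20) ≈ 127.65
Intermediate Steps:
Function('N')(I) = Add(Rational(-1, 2), Mul(Rational(1, 2), I)) (Function('N')(I) = Mul(Rational(1, 2), Add(I, -1)) = Mul(Rational(1, 2), Add(-1, I)) = Add(Rational(-1, 2), Mul(Rational(1, 2), I)))
f = -3 (f = Add(Rational(-1, 2), Mul(Rational(1, 2), -5)) = Add(Rational(-1, 2), Rational(-5, 2)) = -3)
l = Rational(37, 20) (l = Add(Mul(4, Rational(1, 4)), Mul(17, Rational(1, 20))) = Add(1, Rational(17, 20)) = Rational(37, 20) ≈ 1.8500)
Mul(Mul(f, l), -23) = Mul(Mul(-3, Rational(37, 20)), -23) = Mul(Rational(-111, 20), -23) = Rational(2553, 20)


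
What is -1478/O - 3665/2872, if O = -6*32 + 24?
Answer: 453637/60312 ≈ 7.5215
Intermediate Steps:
O = -168 (O = -192 + 24 = -168)
-1478/O - 3665/2872 = -1478/(-168) - 3665/2872 = -1478*(-1/168) - 3665*1/2872 = 739/84 - 3665/2872 = 453637/60312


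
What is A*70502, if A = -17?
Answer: -1198534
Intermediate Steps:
A*70502 = -17*70502 = -1198534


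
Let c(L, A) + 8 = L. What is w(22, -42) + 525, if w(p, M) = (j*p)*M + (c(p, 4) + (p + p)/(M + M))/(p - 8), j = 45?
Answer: -12069887/294 ≈ -41054.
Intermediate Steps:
c(L, A) = -8 + L
w(p, M) = (-8 + p + p/M)/(-8 + p) + 45*M*p (w(p, M) = (45*p)*M + ((-8 + p) + (p + p)/(M + M))/(p - 8) = 45*M*p + ((-8 + p) + (2*p)/((2*M)))/(-8 + p) = 45*M*p + ((-8 + p) + (2*p)*(1/(2*M)))/(-8 + p) = 45*M*p + ((-8 + p) + p/M)/(-8 + p) = 45*M*p + (-8 + p + p/M)/(-8 + p) = (-8 + p + p/M)/(-8 + p) + 45*M*p)
w(22, -42) + 525 = (22 - 42*(-8 + 22) - 360*22*(-42)² + 45*(-42)²*22²)/((-42)*(-8 + 22)) + 525 = -1/42*(22 - 42*14 - 360*22*1764 + 45*1764*484)/14 + 525 = -1/42*1/14*(22 - 588 - 13970880 + 38419920) + 525 = -1/42*1/14*24448474 + 525 = -12224237/294 + 525 = -12069887/294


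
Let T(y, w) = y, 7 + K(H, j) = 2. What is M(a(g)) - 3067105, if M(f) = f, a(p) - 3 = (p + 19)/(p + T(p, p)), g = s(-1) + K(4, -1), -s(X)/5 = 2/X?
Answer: -15335498/5 ≈ -3.0671e+6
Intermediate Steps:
K(H, j) = -5 (K(H, j) = -7 + 2 = -5)
s(X) = -10/X
g = 5 (g = -10/(-1) - 5 = -10*(-1) - 5 = 10 - 5 = 5)
a(p) = 3 + (19 + p)/(2*p) (a(p) = 3 + (p + 19)/(p + p) = 3 + (19 + p)/((2*p)) = 3 + (19 + p)*(1/(2*p)) = 3 + (19 + p)/(2*p))
M(a(g)) - 3067105 = (½)*(19 + 7*5)/5 - 3067105 = (½)*(⅕)*(19 + 35) - 3067105 = (½)*(⅕)*54 - 3067105 = 27/5 - 3067105 = -15335498/5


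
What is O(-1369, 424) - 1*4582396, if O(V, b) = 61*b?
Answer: -4556532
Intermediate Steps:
O(-1369, 424) - 1*4582396 = 61*424 - 1*4582396 = 25864 - 4582396 = -4556532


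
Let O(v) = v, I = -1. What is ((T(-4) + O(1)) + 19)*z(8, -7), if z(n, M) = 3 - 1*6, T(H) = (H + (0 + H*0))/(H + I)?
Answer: -312/5 ≈ -62.400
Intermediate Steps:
T(H) = H/(-1 + H) (T(H) = (H + (0 + H*0))/(H - 1) = (H + (0 + 0))/(-1 + H) = (H + 0)/(-1 + H) = H/(-1 + H))
z(n, M) = -3 (z(n, M) = 3 - 6 = -3)
((T(-4) + O(1)) + 19)*z(8, -7) = ((-4/(-1 - 4) + 1) + 19)*(-3) = ((-4/(-5) + 1) + 19)*(-3) = ((-4*(-1/5) + 1) + 19)*(-3) = ((4/5 + 1) + 19)*(-3) = (9/5 + 19)*(-3) = (104/5)*(-3) = -312/5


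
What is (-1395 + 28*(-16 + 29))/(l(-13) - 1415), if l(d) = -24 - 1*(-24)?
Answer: 1031/1415 ≈ 0.72862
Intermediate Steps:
l(d) = 0 (l(d) = -24 + 24 = 0)
(-1395 + 28*(-16 + 29))/(l(-13) - 1415) = (-1395 + 28*(-16 + 29))/(0 - 1415) = (-1395 + 28*13)/(-1415) = (-1395 + 364)*(-1/1415) = -1031*(-1/1415) = 1031/1415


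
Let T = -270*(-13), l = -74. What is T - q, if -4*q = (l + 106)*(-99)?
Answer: 2718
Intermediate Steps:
q = 792 (q = -(-74 + 106)*(-99)/4 = -8*(-99) = -1/4*(-3168) = 792)
T = 3510
T - q = 3510 - 1*792 = 3510 - 792 = 2718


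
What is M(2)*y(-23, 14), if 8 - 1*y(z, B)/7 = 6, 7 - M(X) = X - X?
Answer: 98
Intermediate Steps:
M(X) = 7 (M(X) = 7 - (X - X) = 7 - 1*0 = 7 + 0 = 7)
y(z, B) = 14 (y(z, B) = 56 - 7*6 = 56 - 42 = 14)
M(2)*y(-23, 14) = 7*14 = 98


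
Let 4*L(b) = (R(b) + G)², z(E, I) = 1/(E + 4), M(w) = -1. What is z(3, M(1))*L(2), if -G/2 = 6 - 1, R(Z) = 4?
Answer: 9/7 ≈ 1.2857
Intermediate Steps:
G = -10 (G = -2*(6 - 1) = -2*5 = -10)
z(E, I) = 1/(4 + E)
L(b) = 9 (L(b) = (4 - 10)²/4 = (¼)*(-6)² = (¼)*36 = 9)
z(3, M(1))*L(2) = 9/(4 + 3) = 9/7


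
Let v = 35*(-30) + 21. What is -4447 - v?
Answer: -3418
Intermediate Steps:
v = -1029 (v = -1050 + 21 = -1029)
-4447 - v = -4447 - 1*(-1029) = -4447 + 1029 = -3418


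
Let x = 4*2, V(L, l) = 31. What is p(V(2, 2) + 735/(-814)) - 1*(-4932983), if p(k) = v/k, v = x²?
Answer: 120853202613/24499 ≈ 4.9330e+6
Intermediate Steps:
x = 8
v = 64 (v = 8² = 64)
p(k) = 64/k
p(V(2, 2) + 735/(-814)) - 1*(-4932983) = 64/(31 + 735/(-814)) - 1*(-4932983) = 64/(31 + 735*(-1/814)) + 4932983 = 64/(31 - 735/814) + 4932983 = 64/(24499/814) + 4932983 = 64*(814/24499) + 4932983 = 52096/24499 + 4932983 = 120853202613/24499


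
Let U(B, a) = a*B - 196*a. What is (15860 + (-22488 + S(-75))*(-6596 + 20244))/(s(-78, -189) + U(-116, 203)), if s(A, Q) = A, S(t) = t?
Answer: 153961982/31707 ≈ 4855.8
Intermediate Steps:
U(B, a) = -196*a + B*a (U(B, a) = B*a - 196*a = -196*a + B*a)
(15860 + (-22488 + S(-75))*(-6596 + 20244))/(s(-78, -189) + U(-116, 203)) = (15860 + (-22488 - 75)*(-6596 + 20244))/(-78 + 203*(-196 - 116)) = (15860 - 22563*13648)/(-78 + 203*(-312)) = (15860 - 307939824)/(-78 - 63336) = -307923964/(-63414) = -307923964*(-1/63414) = 153961982/31707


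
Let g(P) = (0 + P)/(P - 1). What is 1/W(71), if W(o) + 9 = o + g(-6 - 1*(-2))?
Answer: 5/314 ≈ 0.015924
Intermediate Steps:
g(P) = P/(-1 + P)
W(o) = -41/5 + o (W(o) = -9 + (o + (-6 - 1*(-2))/(-1 + (-6 - 1*(-2)))) = -9 + (o + (-6 + 2)/(-1 + (-6 + 2))) = -9 + (o - 4/(-1 - 4)) = -9 + (o - 4/(-5)) = -9 + (o - 4*(-⅕)) = -9 + (o + ⅘) = -9 + (⅘ + o) = -41/5 + o)
1/W(71) = 1/(-41/5 + 71) = 1/(314/5) = 5/314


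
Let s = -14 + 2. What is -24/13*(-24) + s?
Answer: 420/13 ≈ 32.308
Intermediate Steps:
s = -12
-24/13*(-24) + s = -24/13*(-24) - 12 = 576/13 - 12 = 420/13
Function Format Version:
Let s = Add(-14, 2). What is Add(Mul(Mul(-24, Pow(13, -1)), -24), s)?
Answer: Rational(420, 13) ≈ 32.308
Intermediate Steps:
s = -12
Add(Mul(Mul(-24, Pow(13, -1)), -24), s) = Add(Mul(Mul(-24, Pow(13, -1)), -24), -12) = Add(Mul(Mul(-24, Rational(1, 13)), -24), -12) = Add(Mul(Rational(-24, 13), -24), -12) = Add(Rational(576, 13), -12) = Rational(420, 13)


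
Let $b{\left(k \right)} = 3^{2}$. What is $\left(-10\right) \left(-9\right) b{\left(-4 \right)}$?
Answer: $810$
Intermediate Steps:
$b{\left(k \right)} = 9$
$\left(-10\right) \left(-9\right) b{\left(-4 \right)} = \left(-10\right) \left(-9\right) 9 = 90 \cdot 9 = 810$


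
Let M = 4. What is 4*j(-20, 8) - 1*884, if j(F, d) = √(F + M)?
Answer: -884 + 16*I ≈ -884.0 + 16.0*I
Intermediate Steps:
j(F, d) = √(4 + F) (j(F, d) = √(F + 4) = √(4 + F))
4*j(-20, 8) - 1*884 = 4*√(4 - 20) - 1*884 = 4*√(-16) - 884 = 4*(4*I) - 884 = 16*I - 884 = -884 + 16*I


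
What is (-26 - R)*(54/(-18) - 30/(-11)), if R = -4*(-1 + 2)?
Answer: 6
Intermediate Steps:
R = -4 (R = -4*1 = -4)
(-26 - R)*(54/(-18) - 30/(-11)) = (-26 - 1*(-4))*(54/(-18) - 30/(-11)) = (-26 + 4)*(54*(-1/18) - 30*(-1/11)) = -22*(-3 + 30/11) = -22*(-3/11) = 6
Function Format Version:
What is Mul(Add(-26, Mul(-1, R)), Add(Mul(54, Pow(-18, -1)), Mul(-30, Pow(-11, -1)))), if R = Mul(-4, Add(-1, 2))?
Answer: 6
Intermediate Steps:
R = -4 (R = Mul(-4, 1) = -4)
Mul(Add(-26, Mul(-1, R)), Add(Mul(54, Pow(-18, -1)), Mul(-30, Pow(-11, -1)))) = Mul(Add(-26, Mul(-1, -4)), Add(Mul(54, Pow(-18, -1)), Mul(-30, Pow(-11, -1)))) = Mul(Add(-26, 4), Add(Mul(54, Rational(-1, 18)), Mul(-30, Rational(-1, 11)))) = Mul(-22, Add(-3, Rational(30, 11))) = Mul(-22, Rational(-3, 11)) = 6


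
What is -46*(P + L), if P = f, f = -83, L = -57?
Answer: 6440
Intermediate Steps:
P = -83
-46*(P + L) = -46*(-83 - 57) = -46*(-140) = 6440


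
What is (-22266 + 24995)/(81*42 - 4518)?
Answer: -2729/1116 ≈ -2.4453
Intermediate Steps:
(-22266 + 24995)/(81*42 - 4518) = 2729/(3402 - 4518) = 2729/(-1116) = 2729*(-1/1116) = -2729/1116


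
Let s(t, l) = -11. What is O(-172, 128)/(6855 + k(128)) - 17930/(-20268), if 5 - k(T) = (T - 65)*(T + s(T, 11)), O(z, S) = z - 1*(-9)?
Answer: 6232957/5178474 ≈ 1.2036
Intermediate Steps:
O(z, S) = 9 + z (O(z, S) = z + 9 = 9 + z)
k(T) = 5 - (-65 + T)*(-11 + T) (k(T) = 5 - (T - 65)*(T - 11) = 5 - (-65 + T)*(-11 + T))
O(-172, 128)/(6855 + k(128)) - 17930/(-20268) = (9 - 172)/(6855 + (-710 - 1*128² + 76*128)) - 17930/(-20268) = -163/(6855 + (-710 - 1*16384 + 9728)) - 17930*(-1/20268) = -163/(6855 + (-710 - 16384 + 9728)) + 8965/10134 = -163/(6855 - 7366) + 8965/10134 = -163/(-511) + 8965/10134 = -163*(-1/511) + 8965/10134 = 163/511 + 8965/10134 = 6232957/5178474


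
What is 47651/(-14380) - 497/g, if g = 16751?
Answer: -115049823/34411340 ≈ -3.3434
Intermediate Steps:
47651/(-14380) - 497/g = 47651/(-14380) - 497/16751 = 47651*(-1/14380) - 497*1/16751 = -47651/14380 - 71/2393 = -115049823/34411340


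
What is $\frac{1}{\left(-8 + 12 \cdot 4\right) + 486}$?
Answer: $\frac{1}{526} \approx 0.0019011$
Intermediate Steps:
$\frac{1}{\left(-8 + 12 \cdot 4\right) + 486} = \frac{1}{\left(-8 + 48\right) + 486} = \frac{1}{40 + 486} = \frac{1}{526}$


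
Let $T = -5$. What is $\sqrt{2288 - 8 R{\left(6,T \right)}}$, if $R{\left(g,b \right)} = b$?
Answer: $2 \sqrt{582} \approx 48.249$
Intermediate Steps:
$\sqrt{2288 - 8 R{\left(6,T \right)}} = \sqrt{2288 - -40} = \sqrt{2288 + 40} = \sqrt{2328} = 2 \sqrt{582}$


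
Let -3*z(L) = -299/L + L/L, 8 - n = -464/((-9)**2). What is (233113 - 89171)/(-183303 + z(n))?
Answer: -480190512/611475701 ≈ -0.78530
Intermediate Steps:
n = 1112/81 (n = 8 - (-464)/((-9)**2) = 8 - (-464)/81 = 8 - 1*(-464/81) = 8 + 464/81 = 1112/81 ≈ 13.728)
z(L) = -1/3 + 299/(3*L) (z(L) = -(-299/L + L/L)/3 = -(-299/L + 1)/3 = -(1 - 299/L)/3 = -1/3 + 299/(3*L))
(233113 - 89171)/(-183303 + z(n)) = (233113 - 89171)/(-183303 + (299 - 1*1112/81)/(3*(1112/81))) = 143942/(-183303 + (1/3)*(81/1112)*(299 - 1112/81)) = 143942/(-183303 + (1/3)*(81/1112)*(23107/81)) = 143942/(-183303 + 23107/3336) = 143942/(-611475701/3336) = 143942*(-3336/611475701) = -480190512/611475701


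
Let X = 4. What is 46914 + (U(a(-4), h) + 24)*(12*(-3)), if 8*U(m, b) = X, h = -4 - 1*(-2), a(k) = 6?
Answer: 46032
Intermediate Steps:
h = -2 (h = -4 + 2 = -2)
U(m, b) = ½ (U(m, b) = (⅛)*4 = ½)
46914 + (U(a(-4), h) + 24)*(12*(-3)) = 46914 + (½ + 24)*(12*(-3)) = 46914 + (49/2)*(-36) = 46914 - 882 = 46032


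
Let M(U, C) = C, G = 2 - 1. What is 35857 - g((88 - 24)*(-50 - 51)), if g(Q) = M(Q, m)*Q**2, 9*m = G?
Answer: -41460583/9 ≈ -4.6067e+6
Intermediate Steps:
G = 1
m = 1/9 (m = (1/9)*1 = 1/9 ≈ 0.11111)
g(Q) = Q**2/9
35857 - g((88 - 24)*(-50 - 51)) = 35857 - ((88 - 24)*(-50 - 51))**2/9 = 35857 - (64*(-101))**2/9 = 35857 - (-6464)**2/9 = 35857 - 41783296/9 = -41460583/9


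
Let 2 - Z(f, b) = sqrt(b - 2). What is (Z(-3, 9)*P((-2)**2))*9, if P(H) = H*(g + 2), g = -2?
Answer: 0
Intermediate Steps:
Z(f, b) = 2 - sqrt(-2 + b) (Z(f, b) = 2 - sqrt(b - 2) = 2 - sqrt(-2 + b))
P(H) = 0 (P(H) = H*(-2 + 2) = H*0 = 0)
(Z(-3, 9)*P((-2)**2))*9 = ((2 - sqrt(-2 + 9))*0)*9 = ((2 - sqrt(7))*0)*9 = 0*9 = 0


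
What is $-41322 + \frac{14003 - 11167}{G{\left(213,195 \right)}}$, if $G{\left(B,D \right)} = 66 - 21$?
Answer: $- \frac{1856654}{45} \approx -41259.0$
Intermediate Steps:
$G{\left(B,D \right)} = 45$
$-41322 + \frac{14003 - 11167}{G{\left(213,195 \right)}} = -41322 + \frac{14003 - 11167}{45} = -41322 + 2836 \cdot \frac{1}{45} = -41322 + \frac{2836}{45} = - \frac{1856654}{45}$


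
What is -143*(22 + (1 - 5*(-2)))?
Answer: -4719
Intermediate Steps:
-143*(22 + (1 - 5*(-2))) = -143*(22 + (1 + 10)) = -143*(22 + 11) = -143*33 = -4719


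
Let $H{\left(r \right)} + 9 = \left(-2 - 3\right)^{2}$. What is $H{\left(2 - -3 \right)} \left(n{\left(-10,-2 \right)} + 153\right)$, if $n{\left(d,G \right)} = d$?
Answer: $2288$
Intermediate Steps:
$H{\left(r \right)} = 16$ ($H{\left(r \right)} = -9 + \left(-2 - 3\right)^{2} = -9 + \left(-5\right)^{2} = -9 + 25 = 16$)
$H{\left(2 - -3 \right)} \left(n{\left(-10,-2 \right)} + 153\right) = 16 \left(-10 + 153\right) = 16 \cdot 143 = 2288$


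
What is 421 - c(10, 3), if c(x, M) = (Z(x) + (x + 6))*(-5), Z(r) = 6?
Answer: 531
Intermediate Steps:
c(x, M) = -60 - 5*x (c(x, M) = (6 + (x + 6))*(-5) = (6 + (6 + x))*(-5) = (12 + x)*(-5) = -60 - 5*x)
421 - c(10, 3) = 421 - (-60 - 5*10) = 421 - (-60 - 50) = 421 - 1*(-110) = 421 + 110 = 531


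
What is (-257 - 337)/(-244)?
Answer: 297/122 ≈ 2.4344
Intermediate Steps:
(-257 - 337)/(-244) = -594*(-1/244) = 297/122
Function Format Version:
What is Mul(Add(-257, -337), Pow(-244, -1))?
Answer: Rational(297, 122) ≈ 2.4344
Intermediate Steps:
Mul(Add(-257, -337), Pow(-244, -1)) = Mul(-594, Rational(-1, 244)) = Rational(297, 122)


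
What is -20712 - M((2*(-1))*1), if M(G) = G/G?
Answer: -20713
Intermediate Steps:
M(G) = 1
-20712 - M((2*(-1))*1) = -20712 - 1*1 = -20712 - 1 = -20713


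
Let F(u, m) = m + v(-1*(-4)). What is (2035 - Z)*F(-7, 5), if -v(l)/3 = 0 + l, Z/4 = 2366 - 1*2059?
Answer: -5649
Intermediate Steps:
Z = 1228 (Z = 4*(2366 - 1*2059) = 4*(2366 - 2059) = 4*307 = 1228)
v(l) = -3*l (v(l) = -3*(0 + l) = -3*l)
F(u, m) = -12 + m (F(u, m) = m - (-3)*(-4) = m - 3*4 = m - 12 = -12 + m)
(2035 - Z)*F(-7, 5) = (2035 - 1*1228)*(-12 + 5) = (2035 - 1228)*(-7) = 807*(-7) = -5649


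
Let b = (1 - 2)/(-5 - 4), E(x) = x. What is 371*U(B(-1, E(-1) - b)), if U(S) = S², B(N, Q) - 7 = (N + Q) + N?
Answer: 454475/81 ≈ 5610.8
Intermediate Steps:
b = ⅑ (b = -1/(-9) = -1*(-⅑) = ⅑ ≈ 0.11111)
B(N, Q) = 7 + Q + 2*N (B(N, Q) = 7 + ((N + Q) + N) = 7 + (Q + 2*N) = 7 + Q + 2*N)
371*U(B(-1, E(-1) - b)) = 371*(7 + (-1 - 1*⅑) + 2*(-1))² = 371*(7 + (-1 - ⅑) - 2)² = 371*(7 - 10/9 - 2)² = 371*(35/9)² = 371*(1225/81) = 454475/81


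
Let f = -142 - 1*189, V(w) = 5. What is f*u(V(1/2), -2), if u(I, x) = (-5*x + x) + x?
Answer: -1986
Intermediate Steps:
u(I, x) = -3*x (u(I, x) = -4*x + x = -3*x)
f = -331 (f = -142 - 189 = -331)
f*u(V(1/2), -2) = -(-993)*(-2) = -331*6 = -1986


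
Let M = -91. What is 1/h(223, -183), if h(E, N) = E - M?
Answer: 1/314 ≈ 0.0031847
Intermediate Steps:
h(E, N) = 91 + E (h(E, N) = E - 1*(-91) = E + 91 = 91 + E)
1/h(223, -183) = 1/(91 + 223) = 1/314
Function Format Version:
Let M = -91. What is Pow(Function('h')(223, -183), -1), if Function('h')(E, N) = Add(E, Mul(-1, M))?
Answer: Rational(1, 314) ≈ 0.0031847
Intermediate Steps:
Function('h')(E, N) = Add(91, E) (Function('h')(E, N) = Add(E, Mul(-1, -91)) = Add(E, 91) = Add(91, E))
Pow(Function('h')(223, -183), -1) = Pow(Add(91, 223), -1) = Pow(314, -1) = Rational(1, 314)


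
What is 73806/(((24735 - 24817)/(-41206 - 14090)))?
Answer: 2040588288/41 ≈ 4.9770e+7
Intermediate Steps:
73806/(((24735 - 24817)/(-41206 - 14090))) = 73806/((-82/(-55296))) = 73806/((-82*(-1/55296))) = 73806/(41/27648) = 73806*(27648/41) = 2040588288/41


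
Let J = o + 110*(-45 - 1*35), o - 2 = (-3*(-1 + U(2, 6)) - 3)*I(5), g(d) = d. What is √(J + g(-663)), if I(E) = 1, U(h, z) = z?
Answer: I*√9479 ≈ 97.36*I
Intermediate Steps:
o = -16 (o = 2 + (-3*(-1 + 6) - 3)*1 = 2 + (-3*5 - 3)*1 = 2 + (-15 - 3)*1 = 2 - 18*1 = 2 - 18 = -16)
J = -8816 (J = -16 + 110*(-45 - 1*35) = -16 + 110*(-45 - 35) = -16 + 110*(-80) = -16 - 8800 = -8816)
√(J + g(-663)) = √(-8816 - 663) = √(-9479) = I*√9479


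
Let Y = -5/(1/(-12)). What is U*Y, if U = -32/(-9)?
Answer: 640/3 ≈ 213.33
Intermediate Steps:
Y = 60 (Y = -5/(-1/12) = -5*(-12) = 60)
U = 32/9 (U = -32*(-1/9) = 32/9 ≈ 3.5556)
U*Y = (32/9)*60 = 640/3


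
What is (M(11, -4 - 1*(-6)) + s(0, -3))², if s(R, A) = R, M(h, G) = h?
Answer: 121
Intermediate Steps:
(M(11, -4 - 1*(-6)) + s(0, -3))² = (11 + 0)² = 11² = 121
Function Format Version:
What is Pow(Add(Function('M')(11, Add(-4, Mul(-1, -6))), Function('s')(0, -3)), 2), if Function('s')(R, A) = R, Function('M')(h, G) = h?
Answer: 121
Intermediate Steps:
Pow(Add(Function('M')(11, Add(-4, Mul(-1, -6))), Function('s')(0, -3)), 2) = Pow(Add(11, 0), 2) = Pow(11, 2) = 121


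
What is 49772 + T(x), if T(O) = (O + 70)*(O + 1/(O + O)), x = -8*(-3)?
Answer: 1248719/24 ≈ 52030.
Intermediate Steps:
x = 24
T(O) = (70 + O)*(O + 1/(2*O))
49772 + T(x) = 49772 + (½ + 24² + 35/24 + 70*24) = 49772 + (½ + 576 + 35*(1/24) + 1680) = 49772 + (½ + 576 + 35/24 + 1680) = 49772 + 54191/24 = 1248719/24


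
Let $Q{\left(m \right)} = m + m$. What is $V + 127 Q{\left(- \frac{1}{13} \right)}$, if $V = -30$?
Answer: $- \frac{644}{13} \approx -49.538$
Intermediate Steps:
$Q{\left(m \right)} = 2 m$
$V + 127 Q{\left(- \frac{1}{13} \right)} = -30 + 127 \cdot 2 \left(- \frac{1}{13}\right) = -30 + 127 \left(- \frac{2}{13}\right) = -30 - \frac{254}{13} = - \frac{644}{13}$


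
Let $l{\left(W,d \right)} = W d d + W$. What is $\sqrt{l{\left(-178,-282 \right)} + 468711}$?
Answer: $i \sqrt{13686739} \approx 3699.6 i$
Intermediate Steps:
$l{\left(W,d \right)} = W + W d^{2}$ ($l{\left(W,d \right)} = W d^{2} + W = W + W d^{2}$)
$\sqrt{l{\left(-178,-282 \right)} + 468711} = \sqrt{- 178 \left(1 + \left(-282\right)^{2}\right) + 468711} = \sqrt{- 178 \left(1 + 79524\right) + 468711} = \sqrt{\left(-178\right) 79525 + 468711} = \sqrt{-14155450 + 468711} = \sqrt{-13686739} = i \sqrt{13686739}$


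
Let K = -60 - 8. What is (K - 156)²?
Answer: 50176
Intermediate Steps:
K = -68
(K - 156)² = (-68 - 156)² = (-224)² = 50176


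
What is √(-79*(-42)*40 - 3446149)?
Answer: 7*I*√67621 ≈ 1820.3*I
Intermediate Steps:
√(-79*(-42)*40 - 3446149) = √(3318*40 - 3446149) = √(132720 - 3446149) = √(-3313429) = 7*I*√67621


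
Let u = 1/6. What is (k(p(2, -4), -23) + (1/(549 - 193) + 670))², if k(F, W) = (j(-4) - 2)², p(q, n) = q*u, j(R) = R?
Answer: 63170287569/126736 ≈ 4.9844e+5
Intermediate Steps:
u = ⅙ ≈ 0.16667
p(q, n) = q/6 (p(q, n) = q*(⅙) = q/6)
k(F, W) = 36 (k(F, W) = (-4 - 2)² = (-6)² = 36)
(k(p(2, -4), -23) + (1/(549 - 193) + 670))² = (36 + (1/(549 - 193) + 670))² = (36 + (1/356 + 670))² = (36 + 238521/356)² = (251337/356)² = 63170287569/126736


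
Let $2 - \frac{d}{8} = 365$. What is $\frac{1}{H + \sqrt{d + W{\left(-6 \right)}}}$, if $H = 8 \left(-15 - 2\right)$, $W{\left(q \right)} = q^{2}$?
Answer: $- \frac{34}{5341} - \frac{i \sqrt{717}}{10682} \approx -0.0063659 - 0.0025067 i$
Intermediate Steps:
$d = -2904$ ($d = 16 - 2920 = -2904$)
$H = -136$ ($H = 8 \left(-17\right) = -136$)
$\frac{1}{H + \sqrt{d + W{\left(-6 \right)}}} = \frac{1}{-136 + \sqrt{-2904 + \left(-6\right)^{2}}} = \frac{1}{-136 + \sqrt{-2904 + 36}} = \frac{1}{-136 + \sqrt{-2868}} = \frac{1}{-136 + 2 i \sqrt{717}}$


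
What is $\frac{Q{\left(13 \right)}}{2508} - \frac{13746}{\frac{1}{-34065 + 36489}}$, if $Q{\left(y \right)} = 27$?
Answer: $- \frac{27855774135}{836} \approx -3.332 \cdot 10^{7}$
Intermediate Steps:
$\frac{Q{\left(13 \right)}}{2508} - \frac{13746}{\frac{1}{-34065 + 36489}} = \frac{27}{2508} - \frac{13746}{\frac{1}{-34065 + 36489}} = 27 \cdot \frac{1}{2508} - \frac{13746}{\frac{1}{2424}} = \frac{9}{836} - 13746 \frac{1}{\frac{1}{2424}} = \frac{9}{836} - 33320304 = - \frac{27855774135}{836}$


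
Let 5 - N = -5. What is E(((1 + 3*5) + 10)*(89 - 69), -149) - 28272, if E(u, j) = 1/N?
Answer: -282719/10 ≈ -28272.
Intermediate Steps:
N = 10 (N = 5 - 1*(-5) = 5 + 5 = 10)
E(u, j) = ⅒ (E(u, j) = 1/10 = ⅒)
E(((1 + 3*5) + 10)*(89 - 69), -149) - 28272 = ⅒ - 28272 = -282719/10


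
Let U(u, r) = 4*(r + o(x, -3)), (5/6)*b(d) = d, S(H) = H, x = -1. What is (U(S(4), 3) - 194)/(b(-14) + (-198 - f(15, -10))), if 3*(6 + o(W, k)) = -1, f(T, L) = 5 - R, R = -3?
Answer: 1555/1671 ≈ 0.93058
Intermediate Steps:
b(d) = 6*d/5
f(T, L) = 8 (f(T, L) = 5 - 1*(-3) = 5 + 3 = 8)
o(W, k) = -19/3 (o(W, k) = -6 + (1/3)*(-1) = -6 - 1/3 = -19/3)
U(u, r) = -76/3 + 4*r (U(u, r) = 4*(r - 19/3) = 4*(-19/3 + r) = -76/3 + 4*r)
(U(S(4), 3) - 194)/(b(-14) + (-198 - f(15, -10))) = ((-76/3 + 4*3) - 194)/((6/5)*(-14) + (-198 - 1*8)) = ((-76/3 + 12) - 194)/(-84/5 + (-198 - 8)) = (-40/3 - 194)/(-84/5 - 206) = -622/(3*(-1114/5)) = -622/3*(-5/1114) = 1555/1671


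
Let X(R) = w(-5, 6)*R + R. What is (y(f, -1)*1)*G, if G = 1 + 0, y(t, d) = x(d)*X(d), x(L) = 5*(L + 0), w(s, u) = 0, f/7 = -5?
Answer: 5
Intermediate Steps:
f = -35 (f = 7*(-5) = -35)
X(R) = R (X(R) = 0*R + R = 0 + R = R)
x(L) = 5*L
y(t, d) = 5*d² (y(t, d) = (5*d)*d = 5*d²)
G = 1
(y(f, -1)*1)*G = ((5*(-1)²)*1)*1 = ((5*1)*1)*1 = (5*1)*1 = 5*1 = 5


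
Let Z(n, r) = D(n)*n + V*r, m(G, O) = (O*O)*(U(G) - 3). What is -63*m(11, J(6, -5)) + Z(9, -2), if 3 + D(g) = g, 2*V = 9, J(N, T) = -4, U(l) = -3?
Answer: 6093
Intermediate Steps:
V = 9/2 (V = (½)*9 = 9/2 ≈ 4.5000)
m(G, O) = -6*O² (m(G, O) = (O*O)*(-3 - 3) = O²*(-6) = -6*O²)
D(g) = -3 + g
Z(n, r) = 9*r/2 + n*(-3 + n) (Z(n, r) = (-3 + n)*n + 9*r/2 = n*(-3 + n) + 9*r/2 = 9*r/2 + n*(-3 + n))
-63*m(11, J(6, -5)) + Z(9, -2) = -(-378)*(-4)² + ((9/2)*(-2) + 9*(-3 + 9)) = -(-378)*16 + (-9 + 9*6) = -63*(-96) + (-9 + 54) = 6048 + 45 = 6093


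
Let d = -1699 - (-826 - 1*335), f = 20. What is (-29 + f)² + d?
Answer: -457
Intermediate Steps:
d = -538 (d = -1699 - (-826 - 335) = -1699 - 1*(-1161) = -1699 + 1161 = -538)
(-29 + f)² + d = (-29 + 20)² - 538 = (-9)² - 538 = 81 - 538 = -457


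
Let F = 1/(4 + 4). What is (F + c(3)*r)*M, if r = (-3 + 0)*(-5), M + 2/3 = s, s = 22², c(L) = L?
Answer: 261725/12 ≈ 21810.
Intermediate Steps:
s = 484
M = 1450/3 (M = -⅔ + 484 = 1450/3 ≈ 483.33)
F = ⅛ (F = 1/8 = ⅛ ≈ 0.12500)
r = 15 (r = -3*(-5) = 15)
(F + c(3)*r)*M = (⅛ + 3*15)*(1450/3) = (⅛ + 45)*(1450/3) = (361/8)*(1450/3) = 261725/12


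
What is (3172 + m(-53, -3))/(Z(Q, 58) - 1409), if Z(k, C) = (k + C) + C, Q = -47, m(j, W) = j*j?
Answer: -5981/1340 ≈ -4.4634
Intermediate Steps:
m(j, W) = j**2
Z(k, C) = k + 2*C (Z(k, C) = (C + k) + C = k + 2*C)
(3172 + m(-53, -3))/(Z(Q, 58) - 1409) = (3172 + (-53)**2)/((-47 + 2*58) - 1409) = (3172 + 2809)/((-47 + 116) - 1409) = 5981/(69 - 1409) = 5981/(-1340) = 5981*(-1/1340) = -5981/1340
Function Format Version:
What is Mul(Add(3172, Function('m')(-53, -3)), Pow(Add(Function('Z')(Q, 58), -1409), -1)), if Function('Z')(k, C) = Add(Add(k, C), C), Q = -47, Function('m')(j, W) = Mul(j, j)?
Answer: Rational(-5981, 1340) ≈ -4.4634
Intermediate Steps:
Function('m')(j, W) = Pow(j, 2)
Function('Z')(k, C) = Add(k, Mul(2, C)) (Function('Z')(k, C) = Add(Add(C, k), C) = Add(k, Mul(2, C)))
Mul(Add(3172, Function('m')(-53, -3)), Pow(Add(Function('Z')(Q, 58), -1409), -1)) = Mul(Add(3172, Pow(-53, 2)), Pow(Add(Add(-47, Mul(2, 58)), -1409), -1)) = Mul(Add(3172, 2809), Pow(Add(Add(-47, 116), -1409), -1)) = Mul(5981, Pow(Add(69, -1409), -1)) = Mul(5981, Pow(-1340, -1)) = Mul(5981, Rational(-1, 1340)) = Rational(-5981, 1340)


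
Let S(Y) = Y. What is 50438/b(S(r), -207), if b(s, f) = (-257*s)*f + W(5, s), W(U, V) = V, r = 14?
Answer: 25219/372400 ≈ 0.067720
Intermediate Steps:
b(s, f) = s - 257*f*s (b(s, f) = (-257*s)*f + s = -257*f*s + s = s - 257*f*s)
50438/b(S(r), -207) = 50438/((14*(1 - 257*(-207)))) = 50438/((14*(1 + 53199))) = 50438/((14*53200)) = 50438/744800 = 50438*(1/744800) = 25219/372400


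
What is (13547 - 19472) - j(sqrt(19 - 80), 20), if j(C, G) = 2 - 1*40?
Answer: -5887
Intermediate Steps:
j(C, G) = -38 (j(C, G) = 2 - 40 = -38)
(13547 - 19472) - j(sqrt(19 - 80), 20) = (13547 - 19472) - 1*(-38) = -5925 + 38 = -5887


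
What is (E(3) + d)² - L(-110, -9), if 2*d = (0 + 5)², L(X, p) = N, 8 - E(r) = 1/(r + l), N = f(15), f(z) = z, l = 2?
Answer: 39709/100 ≈ 397.09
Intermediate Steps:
N = 15
E(r) = 8 - 1/(2 + r) (E(r) = 8 - 1/(r + 2) = 8 - 1/(2 + r))
L(X, p) = 15
d = 25/2 (d = (0 + 5)²/2 = (½)*5² = (½)*25 = 25/2 ≈ 12.500)
(E(3) + d)² - L(-110, -9) = ((15 + 8*3)/(2 + 3) + 25/2)² - 1*15 = ((15 + 24)/5 + 25/2)² - 15 = ((⅕)*39 + 25/2)² - 15 = (39/5 + 25/2)² - 15 = (203/10)² - 15 = 41209/100 - 15 = 39709/100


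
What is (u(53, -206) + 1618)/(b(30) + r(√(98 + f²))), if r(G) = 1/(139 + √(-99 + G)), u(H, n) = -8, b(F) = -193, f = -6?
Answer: -1610/(193 - 1/(139 + I*√(99 - √134))) ≈ -8.3423 + 2.0824e-5*I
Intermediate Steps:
(u(53, -206) + 1618)/(b(30) + r(√(98 + f²))) = (-8 + 1618)/(-193 + 1/(139 + √(-99 + √(98 + (-6)²)))) = 1610/(-193 + 1/(139 + √(-99 + √(98 + 36)))) = 1610/(-193 + 1/(139 + √(-99 + √134)))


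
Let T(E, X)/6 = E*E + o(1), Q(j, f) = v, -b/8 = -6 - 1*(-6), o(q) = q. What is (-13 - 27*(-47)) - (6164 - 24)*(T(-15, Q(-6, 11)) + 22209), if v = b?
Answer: -144687844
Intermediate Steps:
b = 0 (b = -8*(-6 - 1*(-6)) = -8*(-6 + 6) = -8*0 = 0)
v = 0
Q(j, f) = 0
T(E, X) = 6 + 6*E² (T(E, X) = 6*(E*E + 1) = 6*(E² + 1) = 6*(1 + E²) = 6 + 6*E²)
(-13 - 27*(-47)) - (6164 - 24)*(T(-15, Q(-6, 11)) + 22209) = (-13 - 27*(-47)) - (6164 - 24)*((6 + 6*(-15)²) + 22209) = (-13 + 1269) - 6140*((6 + 6*225) + 22209) = 1256 - 6140*((6 + 1350) + 22209) = 1256 - 6140*(1356 + 22209) = 1256 - 6140*23565 = 1256 - 1*144689100 = 1256 - 144689100 = -144687844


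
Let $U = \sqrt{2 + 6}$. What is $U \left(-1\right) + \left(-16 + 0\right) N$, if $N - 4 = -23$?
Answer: $304 - 2 \sqrt{2} \approx 301.17$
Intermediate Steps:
$N = -19$ ($N = 4 - 23 = -19$)
$U = 2 \sqrt{2}$ ($U = \sqrt{8} = 2 \sqrt{2} \approx 2.8284$)
$U \left(-1\right) + \left(-16 + 0\right) N = 2 \sqrt{2} \left(-1\right) + \left(-16 + 0\right) \left(-19\right) = - 2 \sqrt{2} - -304 = - 2 \sqrt{2} + 304 = 304 - 2 \sqrt{2}$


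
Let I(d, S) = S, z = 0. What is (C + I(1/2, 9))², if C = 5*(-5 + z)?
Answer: 256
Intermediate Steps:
C = -25 (C = 5*(-5 + 0) = 5*(-5) = -25)
(C + I(1/2, 9))² = (-25 + 9)² = (-16)² = 256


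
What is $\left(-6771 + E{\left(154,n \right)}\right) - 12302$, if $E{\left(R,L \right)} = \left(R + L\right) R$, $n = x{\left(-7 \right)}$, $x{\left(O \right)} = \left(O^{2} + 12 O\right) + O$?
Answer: $-1825$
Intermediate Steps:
$x{\left(O \right)} = O^{2} + 13 O$
$n = -42$ ($n = - 7 \left(13 - 7\right) = \left(-7\right) 6 = -42$)
$E{\left(R,L \right)} = R \left(L + R\right)$ ($E{\left(R,L \right)} = \left(L + R\right) R = R \left(L + R\right)$)
$\left(-6771 + E{\left(154,n \right)}\right) - 12302 = \left(-6771 + 154 \left(-42 + 154\right)\right) - 12302 = \left(-6771 + 154 \cdot 112\right) - 12302 = \left(-6771 + 17248\right) - 12302 = 10477 - 12302 = -1825$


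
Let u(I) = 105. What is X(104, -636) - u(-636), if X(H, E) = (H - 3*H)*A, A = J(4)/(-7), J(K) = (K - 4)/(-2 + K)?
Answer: -105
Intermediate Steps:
J(K) = (-4 + K)/(-2 + K)
A = 0 (A = ((-4 + 4)/(-2 + 4))/(-7) = (0/2)*(-1/7) = ((1/2)*0)*(-1/7) = 0*(-1/7) = 0)
X(H, E) = 0 (X(H, E) = (H - 3*H)*0 = -2*H*0 = 0)
X(104, -636) - u(-636) = 0 - 1*105 = 0 - 105 = -105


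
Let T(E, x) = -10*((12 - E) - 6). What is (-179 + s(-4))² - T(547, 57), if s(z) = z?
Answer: 28079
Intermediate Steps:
T(E, x) = -60 + 10*E (T(E, x) = -10*(6 - E) = -60 + 10*E)
(-179 + s(-4))² - T(547, 57) = (-179 - 4)² - (-60 + 10*547) = (-183)² - (-60 + 5470) = 33489 - 1*5410 = 33489 - 5410 = 28079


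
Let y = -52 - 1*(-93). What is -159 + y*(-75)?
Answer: -3234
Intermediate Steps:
y = 41 (y = -52 + 93 = 41)
-159 + y*(-75) = -159 + 41*(-75) = -159 - 3075 = -3234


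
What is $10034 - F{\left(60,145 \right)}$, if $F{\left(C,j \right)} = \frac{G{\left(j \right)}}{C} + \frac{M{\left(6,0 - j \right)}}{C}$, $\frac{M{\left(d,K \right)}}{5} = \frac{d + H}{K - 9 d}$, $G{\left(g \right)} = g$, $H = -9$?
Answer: $\frac{11977709}{1194} \approx 10032.0$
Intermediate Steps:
$M{\left(d,K \right)} = \frac{5 \left(-9 + d\right)}{K - 9 d}$ ($M{\left(d,K \right)} = 5 \frac{d - 9}{K - 9 d} = 5 \frac{-9 + d}{K - 9 d} = \frac{5 \left(-9 + d\right)}{K - 9 d}$)
$F{\left(C,j \right)} = \frac{j}{C} - \frac{15}{C \left(-54 - j\right)}$ ($F{\left(C,j \right)} = \frac{j}{C} + \frac{5 \frac{1}{\left(0 - j\right) - 54} \left(-9 + 6\right)}{C} = \frac{j}{C} + \frac{5 \frac{1}{- j - 54} \left(-3\right)}{C} = \frac{j}{C} + \frac{5 \frac{1}{-54 - j} \left(-3\right)}{C} = \frac{j}{C} + \frac{\left(-15\right) \frac{1}{-54 - j}}{C} = \frac{j}{C} - \frac{15}{C \left(-54 - j\right)}$)
$10034 - F{\left(60,145 \right)} = 10034 - \frac{15 + 145 \left(54 + 145\right)}{60 \left(54 + 145\right)} = 10034 - \frac{15 + 145 \cdot 199}{60 \cdot 199} = 10034 - \frac{1}{60} \cdot \frac{1}{199} \left(15 + 28855\right) = 10034 - \frac{1}{60} \cdot \frac{1}{199} \cdot 28870 = 10034 - \frac{2887}{1194} = \frac{11977709}{1194}$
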